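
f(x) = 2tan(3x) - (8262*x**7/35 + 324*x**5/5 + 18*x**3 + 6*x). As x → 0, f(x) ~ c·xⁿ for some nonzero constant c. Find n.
9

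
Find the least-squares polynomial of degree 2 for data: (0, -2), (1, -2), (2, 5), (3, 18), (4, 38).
-71/35 + (-22/7)x + (23/7)x²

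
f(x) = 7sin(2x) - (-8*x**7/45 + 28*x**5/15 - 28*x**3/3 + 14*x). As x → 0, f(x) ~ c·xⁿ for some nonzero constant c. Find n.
9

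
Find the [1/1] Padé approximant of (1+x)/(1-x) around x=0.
(x + 1)/(1 - x)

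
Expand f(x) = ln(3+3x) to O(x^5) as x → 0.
log(3) + x - x**2/2 + x**3/3 - x**4/4 + O(x**5)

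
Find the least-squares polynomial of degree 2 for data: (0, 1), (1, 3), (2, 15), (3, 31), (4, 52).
2/5 + x + (3)x²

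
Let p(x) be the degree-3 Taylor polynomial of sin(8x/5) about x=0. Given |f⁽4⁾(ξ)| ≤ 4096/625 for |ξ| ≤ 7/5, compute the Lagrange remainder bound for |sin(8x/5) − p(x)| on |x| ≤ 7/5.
1229312/1171875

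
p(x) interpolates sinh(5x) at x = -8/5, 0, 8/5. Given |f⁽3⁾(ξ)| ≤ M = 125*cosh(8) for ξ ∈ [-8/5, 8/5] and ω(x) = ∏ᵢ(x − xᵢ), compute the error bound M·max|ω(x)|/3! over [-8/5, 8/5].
512*sqrt(3)*cosh(8)/27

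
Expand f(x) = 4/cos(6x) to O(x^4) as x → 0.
4 + 72*x**2 + O(x**4)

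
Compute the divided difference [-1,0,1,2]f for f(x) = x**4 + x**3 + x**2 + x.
3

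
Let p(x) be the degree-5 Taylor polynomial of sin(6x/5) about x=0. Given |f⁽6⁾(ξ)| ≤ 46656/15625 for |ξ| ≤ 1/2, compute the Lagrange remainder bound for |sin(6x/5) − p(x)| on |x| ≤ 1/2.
81/1250000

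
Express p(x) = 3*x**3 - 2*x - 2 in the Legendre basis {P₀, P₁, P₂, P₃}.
(-2)P₀ + (-1/5)P₁ + (6/5)P₃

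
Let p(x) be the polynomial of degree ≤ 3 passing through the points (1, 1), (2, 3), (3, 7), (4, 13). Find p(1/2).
3/4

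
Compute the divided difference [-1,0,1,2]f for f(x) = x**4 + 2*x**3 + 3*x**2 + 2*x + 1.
4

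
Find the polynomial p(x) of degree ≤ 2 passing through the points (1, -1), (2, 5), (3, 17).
3*x**2 - 3*x - 1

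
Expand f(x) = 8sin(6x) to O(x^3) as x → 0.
48*x + O(x**3)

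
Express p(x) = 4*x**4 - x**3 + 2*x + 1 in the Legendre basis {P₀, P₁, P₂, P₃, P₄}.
(9/5)P₀ + (7/5)P₁ + (16/7)P₂ + (-2/5)P₃ + (32/35)P₄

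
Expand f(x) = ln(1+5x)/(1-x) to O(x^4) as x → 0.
5*x - 15*x**2/2 + 205*x**3/6 + O(x**4)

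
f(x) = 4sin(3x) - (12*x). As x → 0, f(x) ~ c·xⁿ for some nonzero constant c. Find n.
3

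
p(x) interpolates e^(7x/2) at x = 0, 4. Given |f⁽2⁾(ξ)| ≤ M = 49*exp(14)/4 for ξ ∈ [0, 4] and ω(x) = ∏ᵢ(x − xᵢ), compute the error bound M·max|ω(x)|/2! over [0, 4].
49*exp(14)/2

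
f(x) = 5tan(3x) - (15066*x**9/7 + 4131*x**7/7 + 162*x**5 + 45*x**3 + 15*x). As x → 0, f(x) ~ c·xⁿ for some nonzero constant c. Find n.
11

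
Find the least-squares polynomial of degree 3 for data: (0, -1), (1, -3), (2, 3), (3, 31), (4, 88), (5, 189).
-41/42 + (-745/252)x + (-47/42)x² + (67/36)x³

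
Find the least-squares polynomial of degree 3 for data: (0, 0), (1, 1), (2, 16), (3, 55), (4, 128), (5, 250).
-10/63 + (-383/378)x + (179/252)x² + (205/108)x³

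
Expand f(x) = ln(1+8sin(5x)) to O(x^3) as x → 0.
40*x - 800*x**2 + O(x**3)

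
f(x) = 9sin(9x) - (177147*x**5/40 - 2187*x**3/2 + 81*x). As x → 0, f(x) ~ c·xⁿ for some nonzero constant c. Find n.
7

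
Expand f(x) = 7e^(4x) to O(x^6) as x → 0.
7 + 28*x + 56*x**2 + 224*x**3/3 + 224*x**4/3 + 896*x**5/15 + O(x**6)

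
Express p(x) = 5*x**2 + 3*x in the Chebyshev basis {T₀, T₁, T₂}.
(5/2)T₀ + (3)T₁ + (5/2)T₂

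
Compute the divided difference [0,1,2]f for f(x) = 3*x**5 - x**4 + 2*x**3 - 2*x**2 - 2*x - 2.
42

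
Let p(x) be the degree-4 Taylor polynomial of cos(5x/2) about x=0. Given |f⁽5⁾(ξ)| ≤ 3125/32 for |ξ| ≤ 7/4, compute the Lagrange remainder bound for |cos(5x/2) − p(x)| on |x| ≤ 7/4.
10504375/786432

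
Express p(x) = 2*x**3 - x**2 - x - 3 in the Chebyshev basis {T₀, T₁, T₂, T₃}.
(-7/2)T₀ + (1/2)T₁ + (-1/2)T₂ + (1/2)T₃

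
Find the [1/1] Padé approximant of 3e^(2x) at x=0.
(3*x + 3)/(1 - x)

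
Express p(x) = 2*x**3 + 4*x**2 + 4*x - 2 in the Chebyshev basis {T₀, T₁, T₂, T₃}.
(11/2)T₁ + (2)T₂ + (1/2)T₃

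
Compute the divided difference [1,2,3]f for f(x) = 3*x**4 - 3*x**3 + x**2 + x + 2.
58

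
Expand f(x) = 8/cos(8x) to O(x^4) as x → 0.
8 + 256*x**2 + O(x**4)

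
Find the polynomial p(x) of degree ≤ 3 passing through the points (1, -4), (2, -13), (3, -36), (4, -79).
-x**3 - x**2 + x - 3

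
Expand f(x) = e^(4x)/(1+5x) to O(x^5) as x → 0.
1 - x + 13*x**2 - 163*x**3/3 + 847*x**4/3 + O(x**5)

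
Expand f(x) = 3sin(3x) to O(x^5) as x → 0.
9*x - 27*x**3/2 + O(x**5)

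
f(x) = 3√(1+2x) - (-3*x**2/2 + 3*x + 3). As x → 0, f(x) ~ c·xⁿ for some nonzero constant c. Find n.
3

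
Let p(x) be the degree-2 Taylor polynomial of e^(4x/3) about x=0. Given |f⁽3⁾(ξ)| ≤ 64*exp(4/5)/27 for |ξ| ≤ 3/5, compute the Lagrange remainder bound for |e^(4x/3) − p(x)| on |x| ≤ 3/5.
32*exp(4/5)/375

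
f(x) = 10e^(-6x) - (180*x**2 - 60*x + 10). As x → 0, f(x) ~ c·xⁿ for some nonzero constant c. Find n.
3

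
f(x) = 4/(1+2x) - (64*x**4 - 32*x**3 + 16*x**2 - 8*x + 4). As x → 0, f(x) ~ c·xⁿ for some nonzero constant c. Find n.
5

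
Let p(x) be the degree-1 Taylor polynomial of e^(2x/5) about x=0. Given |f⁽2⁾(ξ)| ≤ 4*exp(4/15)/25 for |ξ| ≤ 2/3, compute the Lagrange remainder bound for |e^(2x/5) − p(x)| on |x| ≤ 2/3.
8*exp(4/15)/225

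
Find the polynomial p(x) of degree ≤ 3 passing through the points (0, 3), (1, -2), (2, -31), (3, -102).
-3*x**3 - 3*x**2 + x + 3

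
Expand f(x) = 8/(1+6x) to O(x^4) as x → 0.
8 - 48*x + 288*x**2 - 1728*x**3 + O(x**4)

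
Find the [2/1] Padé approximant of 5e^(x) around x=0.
(5*x**2/6 + 10*x/3 + 5)/(1 - x/3)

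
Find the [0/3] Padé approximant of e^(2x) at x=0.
1/(-4*x**3/3 + 2*x**2 - 2*x + 1)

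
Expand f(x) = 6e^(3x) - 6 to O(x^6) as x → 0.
18*x + 27*x**2 + 27*x**3 + 81*x**4/4 + 243*x**5/20 + O(x**6)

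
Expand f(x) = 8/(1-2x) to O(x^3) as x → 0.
8 + 16*x + 32*x**2 + O(x**3)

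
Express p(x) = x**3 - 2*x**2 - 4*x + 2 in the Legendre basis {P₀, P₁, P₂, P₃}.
(4/3)P₀ + (-17/5)P₁ + (-4/3)P₂ + (2/5)P₃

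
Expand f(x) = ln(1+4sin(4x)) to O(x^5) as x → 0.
16*x - 128*x**2 + 3968*x**3/3 - 47104*x**4/3 + O(x**5)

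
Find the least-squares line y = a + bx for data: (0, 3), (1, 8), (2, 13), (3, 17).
a = 16/5, b = 47/10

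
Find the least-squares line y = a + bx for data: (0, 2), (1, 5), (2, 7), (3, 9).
a = 23/10, b = 23/10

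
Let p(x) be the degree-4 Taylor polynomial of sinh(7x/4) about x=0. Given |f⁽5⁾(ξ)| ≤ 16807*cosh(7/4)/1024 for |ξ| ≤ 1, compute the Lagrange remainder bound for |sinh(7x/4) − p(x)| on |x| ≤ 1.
16807*cosh(7/4)/122880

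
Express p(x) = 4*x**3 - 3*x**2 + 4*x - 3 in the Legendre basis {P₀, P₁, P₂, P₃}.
(-4)P₀ + (32/5)P₁ + (-2)P₂ + (8/5)P₃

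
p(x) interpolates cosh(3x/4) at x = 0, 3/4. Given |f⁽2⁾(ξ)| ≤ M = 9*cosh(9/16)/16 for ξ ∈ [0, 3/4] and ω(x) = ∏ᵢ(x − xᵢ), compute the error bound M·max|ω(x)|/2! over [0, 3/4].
81*cosh(9/16)/2048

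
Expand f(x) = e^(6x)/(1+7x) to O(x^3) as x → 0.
1 - x + 25*x**2 + O(x**3)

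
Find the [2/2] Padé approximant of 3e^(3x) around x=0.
(9*x**2/4 + 9*x/2 + 3)/(3*x**2/4 - 3*x/2 + 1)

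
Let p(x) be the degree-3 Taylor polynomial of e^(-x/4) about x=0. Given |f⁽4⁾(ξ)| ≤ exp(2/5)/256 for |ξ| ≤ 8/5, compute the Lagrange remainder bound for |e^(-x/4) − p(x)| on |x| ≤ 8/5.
2*exp(2/5)/1875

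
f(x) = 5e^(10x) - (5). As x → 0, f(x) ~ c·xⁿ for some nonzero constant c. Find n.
1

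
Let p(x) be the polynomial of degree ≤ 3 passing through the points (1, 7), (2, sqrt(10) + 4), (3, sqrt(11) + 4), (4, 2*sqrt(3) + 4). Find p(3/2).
-5*sqrt(11)/16 + sqrt(3)/8 + 15*sqrt(10)/16 + 79/16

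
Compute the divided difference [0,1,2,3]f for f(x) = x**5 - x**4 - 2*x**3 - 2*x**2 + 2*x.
17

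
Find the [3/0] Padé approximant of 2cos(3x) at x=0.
2 - 9*x**2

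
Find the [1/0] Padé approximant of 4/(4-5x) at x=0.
5*x/4 + 1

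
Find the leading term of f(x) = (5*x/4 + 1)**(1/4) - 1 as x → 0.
5*x/16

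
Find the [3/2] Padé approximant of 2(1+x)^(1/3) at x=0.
(14*x**3/405 + 14*x**2/15 + 14*x/5 + 2)/(2*x**2/9 + 16*x/15 + 1)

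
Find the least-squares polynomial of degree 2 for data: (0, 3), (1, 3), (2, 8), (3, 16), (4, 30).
106/35 + (-151/70)x + (31/14)x²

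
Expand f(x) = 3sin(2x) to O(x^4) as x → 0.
6*x - 4*x**3 + O(x**4)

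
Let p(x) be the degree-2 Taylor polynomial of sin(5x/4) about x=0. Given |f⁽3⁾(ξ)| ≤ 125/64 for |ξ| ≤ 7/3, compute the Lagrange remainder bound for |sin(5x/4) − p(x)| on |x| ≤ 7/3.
42875/10368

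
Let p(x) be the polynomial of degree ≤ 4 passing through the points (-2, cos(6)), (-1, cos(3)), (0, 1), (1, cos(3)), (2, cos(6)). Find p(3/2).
21*cos(3)/16 - 35/64 + 15*cos(6)/64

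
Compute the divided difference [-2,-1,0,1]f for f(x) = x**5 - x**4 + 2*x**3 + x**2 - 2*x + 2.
9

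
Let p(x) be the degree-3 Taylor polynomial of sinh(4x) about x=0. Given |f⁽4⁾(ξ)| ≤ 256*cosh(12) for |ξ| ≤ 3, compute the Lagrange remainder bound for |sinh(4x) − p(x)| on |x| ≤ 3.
864*cosh(12)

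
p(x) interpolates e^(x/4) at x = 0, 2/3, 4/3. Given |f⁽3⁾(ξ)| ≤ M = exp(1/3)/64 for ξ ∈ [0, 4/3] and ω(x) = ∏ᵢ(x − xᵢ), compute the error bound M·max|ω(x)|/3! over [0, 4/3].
sqrt(3)*exp(1/3)/5832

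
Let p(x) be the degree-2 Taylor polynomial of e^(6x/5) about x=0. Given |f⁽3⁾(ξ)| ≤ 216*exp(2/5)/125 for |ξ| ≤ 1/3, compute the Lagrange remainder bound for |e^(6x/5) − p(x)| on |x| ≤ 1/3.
4*exp(2/5)/375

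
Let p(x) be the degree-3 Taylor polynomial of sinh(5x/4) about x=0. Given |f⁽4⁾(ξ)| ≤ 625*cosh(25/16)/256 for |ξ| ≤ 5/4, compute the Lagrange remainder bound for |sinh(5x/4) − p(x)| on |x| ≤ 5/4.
390625*cosh(25/16)/1572864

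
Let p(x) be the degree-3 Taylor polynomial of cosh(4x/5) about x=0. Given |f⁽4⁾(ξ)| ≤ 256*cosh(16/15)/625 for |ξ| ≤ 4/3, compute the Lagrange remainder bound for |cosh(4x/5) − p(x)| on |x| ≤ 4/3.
8192*cosh(16/15)/151875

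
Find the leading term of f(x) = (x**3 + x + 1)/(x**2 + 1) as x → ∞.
x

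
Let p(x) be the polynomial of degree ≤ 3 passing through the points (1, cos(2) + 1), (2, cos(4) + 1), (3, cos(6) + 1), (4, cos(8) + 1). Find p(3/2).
15*cos(4)/16 - 5*cos(6)/16 + 5*cos(2)/16 + cos(8)/16 + 1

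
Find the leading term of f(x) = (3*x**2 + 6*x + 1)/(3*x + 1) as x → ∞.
x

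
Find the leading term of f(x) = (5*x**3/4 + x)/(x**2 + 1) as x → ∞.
5*x/4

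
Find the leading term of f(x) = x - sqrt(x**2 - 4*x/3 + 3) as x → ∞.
2/3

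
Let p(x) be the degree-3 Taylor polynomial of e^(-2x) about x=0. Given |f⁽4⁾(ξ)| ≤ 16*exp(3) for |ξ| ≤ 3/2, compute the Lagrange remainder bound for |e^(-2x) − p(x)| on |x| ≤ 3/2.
27*exp(3)/8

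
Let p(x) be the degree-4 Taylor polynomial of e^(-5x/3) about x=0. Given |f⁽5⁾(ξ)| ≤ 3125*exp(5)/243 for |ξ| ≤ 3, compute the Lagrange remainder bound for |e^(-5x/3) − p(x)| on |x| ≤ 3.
625*exp(5)/24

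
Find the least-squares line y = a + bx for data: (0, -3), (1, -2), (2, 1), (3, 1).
a = -3, b = 3/2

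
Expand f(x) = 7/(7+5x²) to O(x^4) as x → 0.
1 - 5*x**2/7 + O(x**4)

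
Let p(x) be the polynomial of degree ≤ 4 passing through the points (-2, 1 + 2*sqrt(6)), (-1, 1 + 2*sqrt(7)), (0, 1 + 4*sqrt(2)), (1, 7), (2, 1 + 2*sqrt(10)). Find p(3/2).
-35*sqrt(2)/16 - 5*sqrt(6)/64 + 7*sqrt(7)/16 + 35*sqrt(10)/64 + 121/16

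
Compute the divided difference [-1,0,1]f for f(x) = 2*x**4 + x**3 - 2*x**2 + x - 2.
0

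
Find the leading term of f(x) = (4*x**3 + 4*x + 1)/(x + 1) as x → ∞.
4*x**2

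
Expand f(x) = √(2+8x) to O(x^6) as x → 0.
sqrt(2) + 2*sqrt(2)*x - 2*sqrt(2)*x**2 + 4*sqrt(2)*x**3 - 10*sqrt(2)*x**4 + 28*sqrt(2)*x**5 + O(x**6)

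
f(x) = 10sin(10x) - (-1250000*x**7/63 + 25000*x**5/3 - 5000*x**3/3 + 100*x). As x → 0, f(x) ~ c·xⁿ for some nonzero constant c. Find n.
9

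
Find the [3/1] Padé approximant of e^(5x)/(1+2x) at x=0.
(-875*x**3/1128 + 475*x**2/188 + 315*x/188 + 1)/(1 - 249*x/188)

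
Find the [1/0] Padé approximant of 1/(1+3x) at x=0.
1 - 3*x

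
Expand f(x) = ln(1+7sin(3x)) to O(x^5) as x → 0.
21*x - 441*x**2/2 + 6111*x**3/2 - 191835*x**4/4 + O(x**5)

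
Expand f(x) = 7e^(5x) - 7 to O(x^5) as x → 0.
35*x + 175*x**2/2 + 875*x**3/6 + 4375*x**4/24 + O(x**5)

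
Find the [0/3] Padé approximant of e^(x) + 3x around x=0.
1/(-361*x**3/6 + 31*x**2/2 - 4*x + 1)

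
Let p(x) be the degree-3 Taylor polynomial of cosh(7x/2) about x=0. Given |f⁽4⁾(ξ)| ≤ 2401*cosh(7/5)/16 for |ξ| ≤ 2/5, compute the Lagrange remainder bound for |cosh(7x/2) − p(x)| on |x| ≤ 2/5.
2401*cosh(7/5)/15000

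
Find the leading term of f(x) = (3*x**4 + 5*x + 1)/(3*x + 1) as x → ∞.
x**3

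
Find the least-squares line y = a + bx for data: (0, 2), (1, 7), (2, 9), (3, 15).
a = 21/10, b = 41/10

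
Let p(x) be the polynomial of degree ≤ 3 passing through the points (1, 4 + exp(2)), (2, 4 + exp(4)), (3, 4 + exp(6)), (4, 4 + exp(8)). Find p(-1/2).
-35*exp(8)/16 - 189*exp(4)/16 + 4 + 105*exp(2)/16 + 135*exp(6)/16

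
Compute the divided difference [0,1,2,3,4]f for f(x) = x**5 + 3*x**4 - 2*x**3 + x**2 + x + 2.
13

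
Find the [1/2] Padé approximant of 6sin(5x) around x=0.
30*x/(25*x**2/6 + 1)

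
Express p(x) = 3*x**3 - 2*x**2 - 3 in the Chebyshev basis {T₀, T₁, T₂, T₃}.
(-4)T₀ + (9/4)T₁ - T₂ + (3/4)T₃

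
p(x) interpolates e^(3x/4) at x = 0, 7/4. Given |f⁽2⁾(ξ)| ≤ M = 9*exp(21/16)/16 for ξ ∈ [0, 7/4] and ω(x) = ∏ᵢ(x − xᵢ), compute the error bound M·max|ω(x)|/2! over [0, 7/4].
441*exp(21/16)/2048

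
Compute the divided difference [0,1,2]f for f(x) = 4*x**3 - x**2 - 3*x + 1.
11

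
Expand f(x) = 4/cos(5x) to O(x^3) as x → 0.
4 + 50*x**2 + O(x**3)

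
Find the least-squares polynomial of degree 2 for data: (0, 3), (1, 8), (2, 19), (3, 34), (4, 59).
23/7 + (43/35)x + (22/7)x²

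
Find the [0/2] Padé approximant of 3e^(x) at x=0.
3/(x**2/2 - x + 1)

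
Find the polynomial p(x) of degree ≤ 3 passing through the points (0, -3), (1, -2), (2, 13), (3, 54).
2*x**3 + x**2 - 2*x - 3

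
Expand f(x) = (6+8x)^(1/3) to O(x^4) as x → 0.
6**(1/3) + 4*6**(1/3)*x/9 - 16*6**(1/3)*x**2/81 + 320*6**(1/3)*x**3/2187 + O(x**4)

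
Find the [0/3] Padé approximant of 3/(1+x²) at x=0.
3/(x**2 + 1)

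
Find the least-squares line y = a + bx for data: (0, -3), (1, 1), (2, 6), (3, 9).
a = -29/10, b = 41/10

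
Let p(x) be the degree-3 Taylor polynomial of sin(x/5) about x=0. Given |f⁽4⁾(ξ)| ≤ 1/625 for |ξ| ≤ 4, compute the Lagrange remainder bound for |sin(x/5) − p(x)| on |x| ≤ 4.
32/1875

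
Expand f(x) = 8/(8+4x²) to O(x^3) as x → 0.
1 - x**2/2 + O(x**3)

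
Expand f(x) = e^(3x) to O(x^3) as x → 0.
1 + 3*x + 9*x**2/2 + O(x**3)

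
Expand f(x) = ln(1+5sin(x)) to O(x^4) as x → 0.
5*x - 25*x**2/2 + 245*x**3/6 + O(x**4)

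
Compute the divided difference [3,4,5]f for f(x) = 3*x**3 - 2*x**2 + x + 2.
34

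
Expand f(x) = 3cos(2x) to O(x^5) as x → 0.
3 - 6*x**2 + 2*x**4 + O(x**5)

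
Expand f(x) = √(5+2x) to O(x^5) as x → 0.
sqrt(5) + sqrt(5)*x/5 - sqrt(5)*x**2/50 + sqrt(5)*x**3/250 - sqrt(5)*x**4/1000 + O(x**5)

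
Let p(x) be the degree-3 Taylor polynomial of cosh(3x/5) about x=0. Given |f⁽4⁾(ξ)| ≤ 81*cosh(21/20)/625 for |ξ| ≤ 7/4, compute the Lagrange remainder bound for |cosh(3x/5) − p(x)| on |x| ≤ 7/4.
64827*cosh(21/20)/1280000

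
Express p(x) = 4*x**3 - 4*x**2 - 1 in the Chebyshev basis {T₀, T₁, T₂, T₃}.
(-3)T₀ + (3)T₁ + (-2)T₂ + T₃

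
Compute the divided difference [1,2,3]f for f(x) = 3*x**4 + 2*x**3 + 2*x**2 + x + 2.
89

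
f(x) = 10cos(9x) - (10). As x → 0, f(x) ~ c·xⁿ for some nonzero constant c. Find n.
2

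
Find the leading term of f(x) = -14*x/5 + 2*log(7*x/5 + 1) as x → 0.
-49*x**2/25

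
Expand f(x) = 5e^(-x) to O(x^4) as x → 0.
5 - 5*x + 5*x**2/2 - 5*x**3/6 + O(x**4)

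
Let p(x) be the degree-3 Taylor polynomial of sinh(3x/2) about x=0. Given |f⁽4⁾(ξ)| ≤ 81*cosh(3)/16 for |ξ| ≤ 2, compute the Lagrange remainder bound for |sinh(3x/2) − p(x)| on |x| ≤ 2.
27*cosh(3)/8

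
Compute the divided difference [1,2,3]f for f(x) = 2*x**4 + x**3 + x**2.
57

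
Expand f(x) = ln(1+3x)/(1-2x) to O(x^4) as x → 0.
3*x + 3*x**2/2 + 12*x**3 + O(x**4)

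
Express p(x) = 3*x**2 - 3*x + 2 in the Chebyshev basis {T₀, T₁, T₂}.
(7/2)T₀ + (-3)T₁ + (3/2)T₂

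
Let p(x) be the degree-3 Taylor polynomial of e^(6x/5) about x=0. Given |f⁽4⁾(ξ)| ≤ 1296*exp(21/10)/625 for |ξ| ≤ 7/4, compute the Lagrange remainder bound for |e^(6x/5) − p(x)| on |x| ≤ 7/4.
64827*exp(21/10)/80000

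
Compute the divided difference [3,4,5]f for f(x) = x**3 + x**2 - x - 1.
13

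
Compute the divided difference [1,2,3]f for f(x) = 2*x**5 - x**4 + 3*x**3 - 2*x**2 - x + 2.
171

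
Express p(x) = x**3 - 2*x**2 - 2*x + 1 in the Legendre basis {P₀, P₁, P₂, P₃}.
(1/3)P₀ + (-7/5)P₁ + (-4/3)P₂ + (2/5)P₃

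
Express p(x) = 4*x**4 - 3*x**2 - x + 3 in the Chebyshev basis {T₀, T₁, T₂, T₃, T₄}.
(3)T₀ - T₁ + (1/2)T₂ + (1/2)T₄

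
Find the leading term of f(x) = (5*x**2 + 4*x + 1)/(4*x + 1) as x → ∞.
5*x/4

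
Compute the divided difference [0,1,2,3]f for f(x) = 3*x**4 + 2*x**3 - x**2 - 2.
20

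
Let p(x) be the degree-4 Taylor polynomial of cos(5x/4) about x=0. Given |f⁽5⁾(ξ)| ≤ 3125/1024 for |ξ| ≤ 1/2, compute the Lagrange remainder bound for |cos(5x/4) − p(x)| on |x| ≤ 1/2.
625/786432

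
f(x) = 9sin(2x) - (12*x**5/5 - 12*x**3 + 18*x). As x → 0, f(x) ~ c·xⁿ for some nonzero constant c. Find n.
7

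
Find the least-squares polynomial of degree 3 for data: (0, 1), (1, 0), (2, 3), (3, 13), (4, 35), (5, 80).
46/63 + (65/54)x + (-137/63)x² + (55/54)x³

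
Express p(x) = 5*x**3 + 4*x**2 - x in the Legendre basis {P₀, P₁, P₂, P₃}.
(4/3)P₀ + (2)P₁ + (8/3)P₂ + (2)P₃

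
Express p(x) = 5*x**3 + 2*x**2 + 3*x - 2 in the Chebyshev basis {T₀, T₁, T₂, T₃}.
-T₀ + (27/4)T₁ + T₂ + (5/4)T₃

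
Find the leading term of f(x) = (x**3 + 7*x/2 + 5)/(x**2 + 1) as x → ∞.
x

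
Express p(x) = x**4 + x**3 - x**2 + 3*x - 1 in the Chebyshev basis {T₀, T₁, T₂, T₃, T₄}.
(-9/8)T₀ + (15/4)T₁ + (1/4)T₃ + (1/8)T₄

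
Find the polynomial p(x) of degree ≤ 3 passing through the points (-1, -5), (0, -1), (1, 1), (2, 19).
3*x**3 - x**2 - 1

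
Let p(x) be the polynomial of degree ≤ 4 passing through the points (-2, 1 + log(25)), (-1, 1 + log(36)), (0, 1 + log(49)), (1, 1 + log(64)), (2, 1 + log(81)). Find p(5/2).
1 + log(36756909*sqrt(2)*3**(1/32)*5**(35/64)*7**(29/32)/8388608)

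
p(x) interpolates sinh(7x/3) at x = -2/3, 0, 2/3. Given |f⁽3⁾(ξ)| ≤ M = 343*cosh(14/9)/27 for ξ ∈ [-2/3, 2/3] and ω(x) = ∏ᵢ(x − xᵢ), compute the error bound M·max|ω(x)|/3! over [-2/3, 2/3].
2744*sqrt(3)*cosh(14/9)/19683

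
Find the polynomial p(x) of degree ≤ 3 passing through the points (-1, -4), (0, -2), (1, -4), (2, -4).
x**3 - 2*x**2 - x - 2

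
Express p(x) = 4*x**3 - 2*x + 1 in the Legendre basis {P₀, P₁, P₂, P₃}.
P₀ + (2/5)P₁ + (8/5)P₃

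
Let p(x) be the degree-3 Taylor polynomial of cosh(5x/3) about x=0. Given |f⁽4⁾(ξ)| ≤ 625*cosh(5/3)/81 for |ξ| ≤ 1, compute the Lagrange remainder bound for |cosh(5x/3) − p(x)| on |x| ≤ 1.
625*cosh(5/3)/1944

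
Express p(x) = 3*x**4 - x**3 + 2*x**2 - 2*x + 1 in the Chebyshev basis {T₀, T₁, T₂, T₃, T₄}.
(25/8)T₀ + (-11/4)T₁ + (5/2)T₂ + (-1/4)T₃ + (3/8)T₄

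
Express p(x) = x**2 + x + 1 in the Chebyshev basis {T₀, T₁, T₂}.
(3/2)T₀ + T₁ + (1/2)T₂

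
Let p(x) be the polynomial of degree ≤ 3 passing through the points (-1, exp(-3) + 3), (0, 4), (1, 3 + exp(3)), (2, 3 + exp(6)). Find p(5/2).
(-5 + (-35*exp(3) + 69 + 35*exp(6))*exp(3))*exp(-3)/16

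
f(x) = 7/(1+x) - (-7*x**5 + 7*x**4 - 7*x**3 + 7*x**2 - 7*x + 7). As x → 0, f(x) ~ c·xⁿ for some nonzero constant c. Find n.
6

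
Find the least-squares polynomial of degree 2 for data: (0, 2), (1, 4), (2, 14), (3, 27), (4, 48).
13/7 + (-3/14)x + (41/14)x²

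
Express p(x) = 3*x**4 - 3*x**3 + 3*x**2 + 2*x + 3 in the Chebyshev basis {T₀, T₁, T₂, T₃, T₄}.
(45/8)T₀ + (-1/4)T₁ + (3)T₂ + (-3/4)T₃ + (3/8)T₄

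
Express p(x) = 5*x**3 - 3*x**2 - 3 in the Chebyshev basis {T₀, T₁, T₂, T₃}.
(-9/2)T₀ + (15/4)T₁ + (-3/2)T₂ + (5/4)T₃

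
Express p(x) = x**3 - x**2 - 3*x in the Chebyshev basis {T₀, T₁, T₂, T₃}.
(-1/2)T₀ + (-9/4)T₁ + (-1/2)T₂ + (1/4)T₃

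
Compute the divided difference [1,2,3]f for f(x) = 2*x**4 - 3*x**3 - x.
32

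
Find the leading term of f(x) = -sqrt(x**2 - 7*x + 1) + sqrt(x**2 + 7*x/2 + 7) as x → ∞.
21/4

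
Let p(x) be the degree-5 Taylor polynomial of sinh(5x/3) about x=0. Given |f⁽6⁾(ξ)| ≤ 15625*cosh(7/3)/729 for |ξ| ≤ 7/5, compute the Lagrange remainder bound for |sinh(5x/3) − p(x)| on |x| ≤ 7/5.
117649*cosh(7/3)/524880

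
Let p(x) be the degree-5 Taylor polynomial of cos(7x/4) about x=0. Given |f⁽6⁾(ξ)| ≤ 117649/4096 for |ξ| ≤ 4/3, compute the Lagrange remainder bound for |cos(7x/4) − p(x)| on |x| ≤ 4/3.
117649/524880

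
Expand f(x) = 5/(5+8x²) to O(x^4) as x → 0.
1 - 8*x**2/5 + O(x**4)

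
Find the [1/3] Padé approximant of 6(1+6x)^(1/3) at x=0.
(30*x + 6)/(8*x**3/3 - 2*x**2 + 3*x + 1)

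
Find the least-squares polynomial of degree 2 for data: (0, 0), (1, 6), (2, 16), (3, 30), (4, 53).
3/7 + (15/7)x + (19/7)x²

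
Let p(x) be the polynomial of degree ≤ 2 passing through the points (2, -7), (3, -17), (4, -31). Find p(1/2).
1/2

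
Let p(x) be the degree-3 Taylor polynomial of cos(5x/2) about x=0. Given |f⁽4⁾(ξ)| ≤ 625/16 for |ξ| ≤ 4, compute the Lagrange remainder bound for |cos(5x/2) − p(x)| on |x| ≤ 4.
1250/3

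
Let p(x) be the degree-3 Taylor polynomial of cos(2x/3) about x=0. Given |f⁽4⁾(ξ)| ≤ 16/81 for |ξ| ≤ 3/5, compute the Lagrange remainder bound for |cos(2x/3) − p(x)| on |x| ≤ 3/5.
2/1875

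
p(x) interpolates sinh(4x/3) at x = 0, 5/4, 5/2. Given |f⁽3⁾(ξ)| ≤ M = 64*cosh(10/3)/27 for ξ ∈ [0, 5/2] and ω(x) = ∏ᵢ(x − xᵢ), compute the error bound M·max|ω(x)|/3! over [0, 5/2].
125*sqrt(3)*cosh(10/3)/729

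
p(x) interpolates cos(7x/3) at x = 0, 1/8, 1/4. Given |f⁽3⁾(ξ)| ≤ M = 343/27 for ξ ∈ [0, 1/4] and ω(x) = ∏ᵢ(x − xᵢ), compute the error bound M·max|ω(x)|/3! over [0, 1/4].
343*sqrt(3)/373248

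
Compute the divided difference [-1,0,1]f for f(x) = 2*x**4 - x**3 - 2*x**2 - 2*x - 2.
0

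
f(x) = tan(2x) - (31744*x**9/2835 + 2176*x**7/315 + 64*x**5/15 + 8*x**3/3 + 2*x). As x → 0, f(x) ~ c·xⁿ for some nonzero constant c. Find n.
11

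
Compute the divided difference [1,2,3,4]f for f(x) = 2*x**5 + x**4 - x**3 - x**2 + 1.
139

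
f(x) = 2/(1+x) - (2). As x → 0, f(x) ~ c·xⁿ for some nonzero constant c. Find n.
1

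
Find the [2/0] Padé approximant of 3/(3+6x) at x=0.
4*x**2 - 2*x + 1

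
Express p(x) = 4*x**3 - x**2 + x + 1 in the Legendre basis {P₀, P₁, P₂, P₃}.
(2/3)P₀ + (17/5)P₁ + (-2/3)P₂ + (8/5)P₃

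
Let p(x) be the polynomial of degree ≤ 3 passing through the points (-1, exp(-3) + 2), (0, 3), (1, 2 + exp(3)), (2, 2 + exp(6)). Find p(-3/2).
((-5*exp(6) - 3 + 21*exp(3))*exp(3) + 35)*exp(-3)/16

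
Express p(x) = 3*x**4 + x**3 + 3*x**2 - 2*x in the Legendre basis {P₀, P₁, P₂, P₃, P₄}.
(8/5)P₀ + (-7/5)P₁ + (26/7)P₂ + (2/5)P₃ + (24/35)P₄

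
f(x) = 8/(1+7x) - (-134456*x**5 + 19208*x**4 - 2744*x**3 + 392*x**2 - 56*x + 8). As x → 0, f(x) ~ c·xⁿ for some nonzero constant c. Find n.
6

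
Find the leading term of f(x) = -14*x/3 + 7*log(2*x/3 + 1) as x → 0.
-14*x**2/9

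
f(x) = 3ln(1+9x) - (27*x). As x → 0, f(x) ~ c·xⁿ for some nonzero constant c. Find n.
2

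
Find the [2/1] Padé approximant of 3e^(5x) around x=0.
(25*x**2/2 + 10*x + 3)/(1 - 5*x/3)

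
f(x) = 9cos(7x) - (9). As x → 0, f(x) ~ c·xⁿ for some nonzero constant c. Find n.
2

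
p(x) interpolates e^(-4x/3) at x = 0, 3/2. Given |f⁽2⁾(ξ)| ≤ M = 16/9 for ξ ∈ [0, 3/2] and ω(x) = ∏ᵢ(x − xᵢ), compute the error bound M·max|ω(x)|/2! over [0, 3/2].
1/2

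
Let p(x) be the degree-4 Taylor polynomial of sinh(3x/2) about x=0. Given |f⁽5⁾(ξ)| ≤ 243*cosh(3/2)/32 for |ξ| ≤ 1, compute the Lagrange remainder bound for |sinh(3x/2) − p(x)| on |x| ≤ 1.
81*cosh(3/2)/1280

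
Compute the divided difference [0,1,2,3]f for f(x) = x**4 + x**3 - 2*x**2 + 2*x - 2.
7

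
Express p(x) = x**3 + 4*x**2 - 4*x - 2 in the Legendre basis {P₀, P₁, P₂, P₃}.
(-2/3)P₀ + (-17/5)P₁ + (8/3)P₂ + (2/5)P₃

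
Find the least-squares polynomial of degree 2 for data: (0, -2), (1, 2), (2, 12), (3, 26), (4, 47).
-69/35 + (47/35)x + (19/7)x²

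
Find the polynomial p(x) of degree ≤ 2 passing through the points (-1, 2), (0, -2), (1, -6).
-4*x - 2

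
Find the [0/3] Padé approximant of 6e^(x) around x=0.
6/(-x**3/6 + x**2/2 - x + 1)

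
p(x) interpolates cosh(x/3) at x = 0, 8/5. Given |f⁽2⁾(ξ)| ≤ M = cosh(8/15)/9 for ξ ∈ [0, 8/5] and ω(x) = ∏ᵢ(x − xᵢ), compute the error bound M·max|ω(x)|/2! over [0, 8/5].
8*cosh(8/15)/225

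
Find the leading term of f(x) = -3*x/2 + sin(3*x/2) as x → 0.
-9*x**3/16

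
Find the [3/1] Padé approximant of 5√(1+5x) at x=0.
(-625*x**3/64 + 375*x**2/16 + 225*x/8 + 5)/(25*x/8 + 1)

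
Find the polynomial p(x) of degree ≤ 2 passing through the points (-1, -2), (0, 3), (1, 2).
-3*x**2 + 2*x + 3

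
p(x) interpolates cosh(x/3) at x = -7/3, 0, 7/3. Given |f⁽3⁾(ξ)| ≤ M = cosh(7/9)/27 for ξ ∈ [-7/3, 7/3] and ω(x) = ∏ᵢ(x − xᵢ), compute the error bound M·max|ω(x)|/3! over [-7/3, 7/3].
343*sqrt(3)*cosh(7/9)/19683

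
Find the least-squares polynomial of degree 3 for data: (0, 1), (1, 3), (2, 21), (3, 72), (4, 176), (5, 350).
41/42 + (127/252)x + (-17/12)x² + (55/18)x³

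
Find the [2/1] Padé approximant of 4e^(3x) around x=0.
(6*x**2 + 8*x + 4)/(1 - x)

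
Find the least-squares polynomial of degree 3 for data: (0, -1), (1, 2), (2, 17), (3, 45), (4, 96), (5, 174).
-7/6 + (211/252)x + (83/42)x² + (35/36)x³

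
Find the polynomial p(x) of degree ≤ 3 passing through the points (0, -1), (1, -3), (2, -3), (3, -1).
x**2 - 3*x - 1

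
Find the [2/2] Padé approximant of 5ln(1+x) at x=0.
5*x*(x + 2)/(2*(x**2/6 + x + 1))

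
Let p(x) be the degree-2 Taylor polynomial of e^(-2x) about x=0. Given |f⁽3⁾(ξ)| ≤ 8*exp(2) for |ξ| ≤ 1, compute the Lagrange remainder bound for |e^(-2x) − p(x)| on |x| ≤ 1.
4*exp(2)/3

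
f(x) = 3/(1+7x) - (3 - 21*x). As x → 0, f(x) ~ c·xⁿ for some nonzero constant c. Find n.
2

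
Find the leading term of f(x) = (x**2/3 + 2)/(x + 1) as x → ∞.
x/3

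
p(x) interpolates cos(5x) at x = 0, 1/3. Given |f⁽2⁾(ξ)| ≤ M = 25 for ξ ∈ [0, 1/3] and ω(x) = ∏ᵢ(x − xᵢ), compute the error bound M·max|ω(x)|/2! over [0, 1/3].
25/72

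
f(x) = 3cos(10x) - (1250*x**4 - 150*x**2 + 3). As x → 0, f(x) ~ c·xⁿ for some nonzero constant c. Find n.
6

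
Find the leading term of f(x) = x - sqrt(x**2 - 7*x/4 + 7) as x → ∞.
7/8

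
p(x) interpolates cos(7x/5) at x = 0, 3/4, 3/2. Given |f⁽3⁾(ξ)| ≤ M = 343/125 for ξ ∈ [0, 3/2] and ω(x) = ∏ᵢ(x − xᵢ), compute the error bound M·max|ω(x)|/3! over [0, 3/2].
343*sqrt(3)/8000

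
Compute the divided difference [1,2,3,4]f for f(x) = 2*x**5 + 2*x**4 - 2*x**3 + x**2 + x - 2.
148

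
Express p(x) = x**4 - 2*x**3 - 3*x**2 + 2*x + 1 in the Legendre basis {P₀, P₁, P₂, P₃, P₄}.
(1/5)P₀ + (4/5)P₁ + (-10/7)P₂ + (-4/5)P₃ + (8/35)P₄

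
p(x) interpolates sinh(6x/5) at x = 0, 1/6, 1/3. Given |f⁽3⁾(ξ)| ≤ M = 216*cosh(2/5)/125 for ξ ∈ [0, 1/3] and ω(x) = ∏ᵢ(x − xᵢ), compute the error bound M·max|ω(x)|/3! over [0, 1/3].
sqrt(3)*cosh(2/5)/3375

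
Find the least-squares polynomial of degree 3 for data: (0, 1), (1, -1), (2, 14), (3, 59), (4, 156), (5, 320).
109/126 + (-2263/756)x + (-319/252)x² + (79/27)x³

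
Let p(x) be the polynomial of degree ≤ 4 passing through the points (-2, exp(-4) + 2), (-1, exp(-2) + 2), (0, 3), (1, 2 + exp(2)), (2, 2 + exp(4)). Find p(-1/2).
(-5 + 60*exp(2) + (-20*exp(2) + 3*exp(4) + 346)*exp(4))*exp(-4)/128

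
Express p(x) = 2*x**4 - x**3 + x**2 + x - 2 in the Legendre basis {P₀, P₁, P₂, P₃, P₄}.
(-19/15)P₀ + (2/5)P₁ + (38/21)P₂ + (-2/5)P₃ + (16/35)P₄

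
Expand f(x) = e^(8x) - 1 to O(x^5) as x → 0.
8*x + 32*x**2 + 256*x**3/3 + 512*x**4/3 + O(x**5)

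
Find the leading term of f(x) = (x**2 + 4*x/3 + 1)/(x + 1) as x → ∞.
x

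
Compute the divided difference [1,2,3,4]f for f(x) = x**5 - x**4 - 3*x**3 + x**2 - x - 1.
52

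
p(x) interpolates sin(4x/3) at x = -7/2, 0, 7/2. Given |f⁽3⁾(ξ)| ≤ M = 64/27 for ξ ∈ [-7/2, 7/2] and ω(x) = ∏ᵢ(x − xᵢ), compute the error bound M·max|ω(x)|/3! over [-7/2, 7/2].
2744*sqrt(3)/729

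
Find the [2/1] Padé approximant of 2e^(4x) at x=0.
(16*x**2/3 + 16*x/3 + 2)/(1 - 4*x/3)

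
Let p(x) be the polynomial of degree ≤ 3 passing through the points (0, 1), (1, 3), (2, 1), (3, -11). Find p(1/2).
17/8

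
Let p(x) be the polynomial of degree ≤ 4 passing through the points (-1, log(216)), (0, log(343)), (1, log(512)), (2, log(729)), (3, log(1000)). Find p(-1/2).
log(3087*2**(25/32)*3**(17/128)*5**(113/128)*7**(9/32)/160)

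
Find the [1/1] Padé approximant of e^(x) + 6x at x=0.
(97*x/14 + 1)/(1 - x/14)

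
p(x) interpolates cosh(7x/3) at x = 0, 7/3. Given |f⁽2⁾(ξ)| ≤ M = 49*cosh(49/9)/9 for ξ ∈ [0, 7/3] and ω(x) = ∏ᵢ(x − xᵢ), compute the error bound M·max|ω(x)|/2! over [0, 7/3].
2401*cosh(49/9)/648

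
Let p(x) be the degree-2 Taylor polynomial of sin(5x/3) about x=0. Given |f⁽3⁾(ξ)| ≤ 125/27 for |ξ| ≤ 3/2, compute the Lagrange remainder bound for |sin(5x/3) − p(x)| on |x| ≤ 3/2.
125/48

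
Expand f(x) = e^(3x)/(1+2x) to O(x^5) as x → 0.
1 + x + 5*x**2/2 - x**3/2 + 35*x**4/8 + O(x**5)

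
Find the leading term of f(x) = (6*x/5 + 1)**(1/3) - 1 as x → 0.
2*x/5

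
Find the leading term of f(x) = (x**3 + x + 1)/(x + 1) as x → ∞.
x**2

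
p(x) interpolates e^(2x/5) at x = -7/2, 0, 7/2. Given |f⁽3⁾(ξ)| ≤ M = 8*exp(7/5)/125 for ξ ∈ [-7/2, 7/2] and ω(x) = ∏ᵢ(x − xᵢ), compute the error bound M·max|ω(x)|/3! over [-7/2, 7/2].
343*sqrt(3)*exp(7/5)/3375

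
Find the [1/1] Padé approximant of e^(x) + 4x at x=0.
(49*x/10 + 1)/(1 - x/10)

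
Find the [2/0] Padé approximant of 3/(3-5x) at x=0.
25*x**2/9 + 5*x/3 + 1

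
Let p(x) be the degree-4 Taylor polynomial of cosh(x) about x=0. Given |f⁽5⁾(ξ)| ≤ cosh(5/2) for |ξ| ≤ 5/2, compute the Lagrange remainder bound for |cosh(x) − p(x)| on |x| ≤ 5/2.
625*cosh(5/2)/768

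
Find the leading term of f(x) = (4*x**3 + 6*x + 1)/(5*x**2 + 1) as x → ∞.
4*x/5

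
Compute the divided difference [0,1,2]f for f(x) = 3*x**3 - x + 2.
9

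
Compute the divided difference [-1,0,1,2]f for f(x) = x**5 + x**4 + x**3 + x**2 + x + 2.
8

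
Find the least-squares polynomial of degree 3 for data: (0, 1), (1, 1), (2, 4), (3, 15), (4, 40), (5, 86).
13/14 + (31/28)x + (-51/28)x² + x³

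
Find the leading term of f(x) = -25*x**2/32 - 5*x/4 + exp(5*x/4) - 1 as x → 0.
125*x**3/384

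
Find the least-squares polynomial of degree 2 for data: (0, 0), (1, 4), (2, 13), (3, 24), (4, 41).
(11/5)x + (2)x²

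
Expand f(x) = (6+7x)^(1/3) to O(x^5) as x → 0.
6**(1/3) + 7*6**(1/3)*x/18 - 49*6**(1/3)*x**2/324 + 1715*6**(1/3)*x**3/17496 - 12005*6**(1/3)*x**4/157464 + O(x**5)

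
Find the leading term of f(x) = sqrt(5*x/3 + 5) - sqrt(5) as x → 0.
sqrt(5)*x/6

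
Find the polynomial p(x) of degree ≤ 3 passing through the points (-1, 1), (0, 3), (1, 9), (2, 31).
2*x**3 + 2*x**2 + 2*x + 3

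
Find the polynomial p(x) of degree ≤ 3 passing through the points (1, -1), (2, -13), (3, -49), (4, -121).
-2*x**3 + 2*x - 1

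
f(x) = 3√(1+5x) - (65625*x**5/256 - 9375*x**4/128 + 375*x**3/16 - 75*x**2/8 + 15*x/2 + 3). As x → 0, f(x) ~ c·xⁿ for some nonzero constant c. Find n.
6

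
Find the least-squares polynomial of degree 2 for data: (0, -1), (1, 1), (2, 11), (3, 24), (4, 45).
-8/7 + (-3/14)x + (41/14)x²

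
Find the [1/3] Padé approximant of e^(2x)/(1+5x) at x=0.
(9*x/13 + 1)/(122*x**3/39 - 77*x**2/13 + 48*x/13 + 1)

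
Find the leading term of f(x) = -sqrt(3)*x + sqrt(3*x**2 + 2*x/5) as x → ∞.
sqrt(3)/15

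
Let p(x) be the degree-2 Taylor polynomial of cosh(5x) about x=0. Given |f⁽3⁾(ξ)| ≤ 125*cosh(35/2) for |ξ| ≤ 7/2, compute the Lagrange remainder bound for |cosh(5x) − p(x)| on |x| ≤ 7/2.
42875*cosh(35/2)/48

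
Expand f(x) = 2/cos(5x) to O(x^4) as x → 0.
2 + 25*x**2 + O(x**4)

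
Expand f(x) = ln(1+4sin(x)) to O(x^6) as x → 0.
4*x - 8*x**2 + 62*x**3/3 - 184*x**4/3 + 1165*x**5/6 + O(x**6)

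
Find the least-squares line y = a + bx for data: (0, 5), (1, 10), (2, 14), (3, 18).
a = 53/10, b = 43/10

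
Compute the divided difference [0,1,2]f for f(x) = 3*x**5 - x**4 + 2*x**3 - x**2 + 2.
43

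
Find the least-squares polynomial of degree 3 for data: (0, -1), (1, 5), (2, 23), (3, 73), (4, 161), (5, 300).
-2/3 + (4/9)x + (25/12)x² + (71/36)x³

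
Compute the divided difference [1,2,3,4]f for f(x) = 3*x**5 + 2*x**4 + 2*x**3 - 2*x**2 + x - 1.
217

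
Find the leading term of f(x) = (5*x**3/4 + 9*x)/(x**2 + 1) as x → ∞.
5*x/4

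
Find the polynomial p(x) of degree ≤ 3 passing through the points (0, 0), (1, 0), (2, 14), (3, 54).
2*x**3 + x**2 - 3*x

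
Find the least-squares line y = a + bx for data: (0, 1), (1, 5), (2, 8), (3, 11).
a = 13/10, b = 33/10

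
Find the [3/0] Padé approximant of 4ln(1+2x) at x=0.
8*x*(4*x**2 - 3*x + 3)/3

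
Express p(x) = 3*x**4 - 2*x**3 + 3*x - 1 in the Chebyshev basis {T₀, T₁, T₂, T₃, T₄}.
(1/8)T₀ + (3/2)T₁ + (3/2)T₂ + (-1/2)T₃ + (3/8)T₄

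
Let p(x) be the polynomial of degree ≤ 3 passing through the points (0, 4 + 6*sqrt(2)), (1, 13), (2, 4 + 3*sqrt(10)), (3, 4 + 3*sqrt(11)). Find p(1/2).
-15*sqrt(10)/16 + 3*sqrt(11)/16 + 15*sqrt(2)/8 + 199/16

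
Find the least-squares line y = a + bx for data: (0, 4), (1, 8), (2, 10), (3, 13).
a = 22/5, b = 29/10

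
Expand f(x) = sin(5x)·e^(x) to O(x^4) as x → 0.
5*x + 5*x**2 - 55*x**3/3 + O(x**4)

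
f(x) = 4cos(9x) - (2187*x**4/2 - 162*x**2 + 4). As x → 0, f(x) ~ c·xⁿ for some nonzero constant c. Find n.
6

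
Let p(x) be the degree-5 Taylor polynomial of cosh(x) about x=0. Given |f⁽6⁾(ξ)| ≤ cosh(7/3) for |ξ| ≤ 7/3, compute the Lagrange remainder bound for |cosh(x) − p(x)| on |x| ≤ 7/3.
117649*cosh(7/3)/524880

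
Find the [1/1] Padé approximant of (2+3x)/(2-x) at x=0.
(3*x/2 + 1)/(1 - x/2)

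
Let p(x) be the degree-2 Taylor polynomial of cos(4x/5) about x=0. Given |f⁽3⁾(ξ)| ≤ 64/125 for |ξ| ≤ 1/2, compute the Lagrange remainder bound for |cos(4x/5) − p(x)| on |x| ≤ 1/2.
4/375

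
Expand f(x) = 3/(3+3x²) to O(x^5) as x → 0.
1 - x**2 + x**4 + O(x**5)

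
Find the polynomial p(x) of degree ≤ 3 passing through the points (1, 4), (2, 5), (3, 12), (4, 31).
x**3 - 3*x**2 + 3*x + 3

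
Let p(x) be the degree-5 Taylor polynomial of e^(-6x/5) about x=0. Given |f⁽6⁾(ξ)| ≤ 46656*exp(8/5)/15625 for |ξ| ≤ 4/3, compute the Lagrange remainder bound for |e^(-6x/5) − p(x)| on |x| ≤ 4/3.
16384*exp(8/5)/703125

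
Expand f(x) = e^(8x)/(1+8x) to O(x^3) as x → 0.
1 + 32*x**2 + O(x**3)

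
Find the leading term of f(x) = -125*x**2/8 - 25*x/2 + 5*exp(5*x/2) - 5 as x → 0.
625*x**3/48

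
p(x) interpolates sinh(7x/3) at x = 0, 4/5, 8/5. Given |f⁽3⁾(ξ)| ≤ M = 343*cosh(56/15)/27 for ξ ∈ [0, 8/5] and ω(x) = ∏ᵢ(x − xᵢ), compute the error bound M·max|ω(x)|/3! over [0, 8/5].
21952*sqrt(3)*cosh(56/15)/91125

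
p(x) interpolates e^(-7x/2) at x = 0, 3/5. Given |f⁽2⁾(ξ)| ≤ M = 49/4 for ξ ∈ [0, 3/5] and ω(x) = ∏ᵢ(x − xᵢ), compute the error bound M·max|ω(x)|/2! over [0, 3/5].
441/800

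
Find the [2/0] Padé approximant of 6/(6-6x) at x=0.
x**2 + x + 1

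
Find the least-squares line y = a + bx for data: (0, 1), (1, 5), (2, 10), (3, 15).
a = 7/10, b = 47/10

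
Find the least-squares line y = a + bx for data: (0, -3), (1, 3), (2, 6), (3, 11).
a = -5/2, b = 9/2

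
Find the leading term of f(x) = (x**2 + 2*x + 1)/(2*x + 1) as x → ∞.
x/2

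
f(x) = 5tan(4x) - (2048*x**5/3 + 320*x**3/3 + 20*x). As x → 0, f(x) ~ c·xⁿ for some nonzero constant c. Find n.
7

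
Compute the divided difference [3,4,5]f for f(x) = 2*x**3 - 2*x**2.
22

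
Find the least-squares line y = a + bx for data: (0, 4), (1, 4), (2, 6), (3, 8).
a = 17/5, b = 7/5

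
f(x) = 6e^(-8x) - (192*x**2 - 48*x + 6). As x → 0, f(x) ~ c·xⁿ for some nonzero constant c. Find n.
3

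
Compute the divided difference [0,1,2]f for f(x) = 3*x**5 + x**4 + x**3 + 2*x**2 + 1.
57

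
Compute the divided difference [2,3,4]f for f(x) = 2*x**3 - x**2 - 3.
17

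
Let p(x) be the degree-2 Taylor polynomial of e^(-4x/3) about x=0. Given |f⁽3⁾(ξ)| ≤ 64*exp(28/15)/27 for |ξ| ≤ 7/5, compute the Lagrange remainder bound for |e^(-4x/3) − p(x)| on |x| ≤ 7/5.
10976*exp(28/15)/10125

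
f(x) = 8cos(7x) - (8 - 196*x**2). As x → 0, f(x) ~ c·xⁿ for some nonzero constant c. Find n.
4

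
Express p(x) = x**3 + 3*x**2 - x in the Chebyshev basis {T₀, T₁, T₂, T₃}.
(3/2)T₀ + (-1/4)T₁ + (3/2)T₂ + (1/4)T₃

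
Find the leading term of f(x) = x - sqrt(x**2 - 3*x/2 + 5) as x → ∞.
3/4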